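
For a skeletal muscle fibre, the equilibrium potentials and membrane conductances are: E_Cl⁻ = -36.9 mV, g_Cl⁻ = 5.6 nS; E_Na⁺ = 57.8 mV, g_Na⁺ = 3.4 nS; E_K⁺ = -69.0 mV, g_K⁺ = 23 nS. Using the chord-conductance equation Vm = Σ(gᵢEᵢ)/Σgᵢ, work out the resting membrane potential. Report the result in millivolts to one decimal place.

-49.9 mV

Σ gᵢEᵢ = 5.6·(-36.9) + 3.4·(57.8) + 23·(-69.0) = -1597.12
Σ gᵢ = 5.6 + 3.4 + 23 = 32
Vm = -1597.12 / 32 = -49.91 mV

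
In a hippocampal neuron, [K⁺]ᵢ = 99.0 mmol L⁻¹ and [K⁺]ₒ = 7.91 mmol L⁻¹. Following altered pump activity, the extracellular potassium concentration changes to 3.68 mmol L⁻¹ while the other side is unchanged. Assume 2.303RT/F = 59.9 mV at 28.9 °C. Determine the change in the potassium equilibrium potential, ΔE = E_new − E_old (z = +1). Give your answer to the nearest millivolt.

-20 mV

E_old = (59.9/1)·log₁₀(7.91/99.0) = -65.74 mV
E_new = (59.9/1)·log₁₀(3.68/99.0) = -85.64 mV
ΔE = -85.64 − (-65.74) = -19.91 mV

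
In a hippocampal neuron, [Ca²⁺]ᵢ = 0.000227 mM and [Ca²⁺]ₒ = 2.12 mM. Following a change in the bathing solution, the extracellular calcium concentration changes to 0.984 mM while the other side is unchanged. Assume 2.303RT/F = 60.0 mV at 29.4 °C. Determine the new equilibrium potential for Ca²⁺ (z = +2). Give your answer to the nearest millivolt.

After the shift: [Ca²⁺]_out = 0.984, [Ca²⁺]_in = 0.000227 mM.
E_new = (60.0/2)·log₁₀(0.984/0.000227) = 30.00 · (3.6370) = 109.11 mV

109 mV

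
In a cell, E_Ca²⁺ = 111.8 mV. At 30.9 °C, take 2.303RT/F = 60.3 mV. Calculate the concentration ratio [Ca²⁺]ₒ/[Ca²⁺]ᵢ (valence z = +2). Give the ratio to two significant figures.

5100

log₁₀([out]/[in]) = E·z/(60.3) = 111.8 × 2 / 60.3 = 3.7081
[out]/[in] = 10^(3.7081) = 5107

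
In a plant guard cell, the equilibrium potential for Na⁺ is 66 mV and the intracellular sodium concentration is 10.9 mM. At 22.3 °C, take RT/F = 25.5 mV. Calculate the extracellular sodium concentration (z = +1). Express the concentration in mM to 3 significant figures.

Nernst: E = (25.5/1) · ln([out]/[in]), so ln([out]/[in]) = 66.0 × 1 / 25.5 = 2.5882.
[out]/[in] = e^(2.5882) = 13.31.
[out] = 13.31 × 10.9 = 145 mM.

145 mM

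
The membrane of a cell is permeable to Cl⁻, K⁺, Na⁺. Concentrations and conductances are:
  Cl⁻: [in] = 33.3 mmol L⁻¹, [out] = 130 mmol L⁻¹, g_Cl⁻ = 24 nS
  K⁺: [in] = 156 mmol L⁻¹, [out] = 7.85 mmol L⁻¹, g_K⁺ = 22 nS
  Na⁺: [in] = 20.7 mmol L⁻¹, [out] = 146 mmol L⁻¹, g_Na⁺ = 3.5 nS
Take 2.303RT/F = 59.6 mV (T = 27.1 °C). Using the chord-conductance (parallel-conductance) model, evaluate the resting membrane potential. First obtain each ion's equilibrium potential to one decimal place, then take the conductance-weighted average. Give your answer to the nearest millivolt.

-48 mV

E_Cl⁻ = (59.6/-1)·log₁₀(130/33.3) = -35.3 mV
E_K⁺ = (59.6/1)·log₁₀(7.85/156) = -77.4 mV
E_Na⁺ = (59.6/1)·log₁₀(146/20.7) = 50.6 mV
Vm = (Σ gᵢEᵢ)/(Σ gᵢ) = (24·-35.3 + 22·-77.4 + 3.5·50.6) / (24 + 22 + 3.5)
= -2372.90 / 49.5 = -47.94 mV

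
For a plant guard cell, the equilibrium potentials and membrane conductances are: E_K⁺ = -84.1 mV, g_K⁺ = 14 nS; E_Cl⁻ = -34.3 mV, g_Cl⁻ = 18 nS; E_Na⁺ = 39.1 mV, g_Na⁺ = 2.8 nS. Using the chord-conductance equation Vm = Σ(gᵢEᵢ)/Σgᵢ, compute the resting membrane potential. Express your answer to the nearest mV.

-48 mV

Σ gᵢEᵢ = 14·(-84.1) + 18·(-34.3) + 2.8·(39.1) = -1685.32
Σ gᵢ = 14 + 18 + 2.8 = 34.8
Vm = -1685.32 / 34.8 = -48.43 mV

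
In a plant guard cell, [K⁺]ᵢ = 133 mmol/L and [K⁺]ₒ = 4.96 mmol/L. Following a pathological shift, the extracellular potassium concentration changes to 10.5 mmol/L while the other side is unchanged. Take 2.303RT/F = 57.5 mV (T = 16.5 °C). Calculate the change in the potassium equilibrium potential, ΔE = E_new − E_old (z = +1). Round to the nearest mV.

19 mV

E_old = (57.5/1)·log₁₀(4.96/133) = -82.13 mV
E_new = (57.5/1)·log₁₀(10.5/133) = -63.40 mV
ΔE = -63.40 − (-82.13) = 18.73 mV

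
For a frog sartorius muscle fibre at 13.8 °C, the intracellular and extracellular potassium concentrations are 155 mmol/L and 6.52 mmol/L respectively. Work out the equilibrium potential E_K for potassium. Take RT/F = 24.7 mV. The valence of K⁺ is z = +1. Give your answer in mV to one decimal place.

E = (24.7/z) · ln([K⁺]_out/[K⁺]_in) with z = +1.
= (24.7/1) · ln(6.52/155) = 24.70 · ln(0.04206)
= 24.70 · (-3.1686) = -78.26 mV

-78.3 mV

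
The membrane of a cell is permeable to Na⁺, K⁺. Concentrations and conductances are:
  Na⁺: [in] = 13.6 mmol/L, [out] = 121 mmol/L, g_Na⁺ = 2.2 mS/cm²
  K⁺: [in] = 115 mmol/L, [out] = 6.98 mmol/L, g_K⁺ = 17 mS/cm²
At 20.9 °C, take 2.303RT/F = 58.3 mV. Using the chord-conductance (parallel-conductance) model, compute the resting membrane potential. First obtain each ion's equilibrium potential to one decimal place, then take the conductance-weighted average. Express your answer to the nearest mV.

E_Na⁺ = (58.3/1)·log₁₀(121/13.6) = 55.3 mV
E_K⁺ = (58.3/1)·log₁₀(6.98/115) = -70.9 mV
Vm = (Σ gᵢEᵢ)/(Σ gᵢ) = (2.2·55.3 + 17·-70.9) / (2.2 + 17)
= -1083.64 / 19.2 = -56.44 mV

-56 mV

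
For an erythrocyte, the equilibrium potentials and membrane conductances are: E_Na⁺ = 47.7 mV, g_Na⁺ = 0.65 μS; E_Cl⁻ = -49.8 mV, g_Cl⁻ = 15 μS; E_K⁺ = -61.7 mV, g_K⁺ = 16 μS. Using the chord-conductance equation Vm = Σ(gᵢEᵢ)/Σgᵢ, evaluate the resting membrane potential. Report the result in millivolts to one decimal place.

Σ gᵢEᵢ = 0.65·(47.7) + 15·(-49.8) + 16·(-61.7) = -1703.19
Σ gᵢ = 0.65 + 15 + 16 = 31.65
Vm = -1703.19 / 31.65 = -53.81 mV

-53.8 mV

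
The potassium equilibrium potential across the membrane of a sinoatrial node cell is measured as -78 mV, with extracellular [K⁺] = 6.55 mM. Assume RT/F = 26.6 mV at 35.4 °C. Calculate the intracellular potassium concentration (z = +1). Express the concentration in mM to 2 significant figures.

120 mM

Nernst: E = (26.6/1) · ln([out]/[in]), so ln([out]/[in]) = -78.0 × 1 / 26.6 = -2.9323.
[out]/[in] = e^(-2.9323) = 0.05327.
[in] = 6.55 / 0.05327 = 123 mM.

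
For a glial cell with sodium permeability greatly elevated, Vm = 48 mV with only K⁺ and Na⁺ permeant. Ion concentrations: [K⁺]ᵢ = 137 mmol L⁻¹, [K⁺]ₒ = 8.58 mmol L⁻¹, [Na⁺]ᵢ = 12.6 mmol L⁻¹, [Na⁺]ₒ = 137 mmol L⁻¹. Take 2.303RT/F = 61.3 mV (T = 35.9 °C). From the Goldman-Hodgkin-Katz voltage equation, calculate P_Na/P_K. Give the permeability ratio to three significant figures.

13.6

Let α = P_Na/P_K. GHK: Vm = 61.3·log₁₀[(Kₒ + α·Naₒ)/(Kᵢ + α·Naᵢ)].
10^(Vm/61.3) = 10^(48.0/61.3) = 6.0678
So 6.0678·(Kᵢ + α·Naᵢ) = Kₒ + α·Naₒ → α = (6.0678·137.0 − 8.58) / (137.0 − 6.0678·12.6)
α = (831.3 − 8.58) / (137.0 − 76.45) = 822.7/60.55 = 13.59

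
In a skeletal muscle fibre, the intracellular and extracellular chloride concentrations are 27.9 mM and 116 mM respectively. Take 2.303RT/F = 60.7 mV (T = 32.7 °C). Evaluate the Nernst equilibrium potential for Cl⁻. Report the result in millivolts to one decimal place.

-37.6 mV

E = (60.7/z) · log₁₀([Cl⁻]_out/[Cl⁻]_in) with z = -1.
For an anion, dividing by z = -1 reverses the sign.
= (60.7/-1) · log₁₀(116/27.9) = -60.70 · log₁₀(4.158)
= -60.70 · (0.6189) = -37.56 mV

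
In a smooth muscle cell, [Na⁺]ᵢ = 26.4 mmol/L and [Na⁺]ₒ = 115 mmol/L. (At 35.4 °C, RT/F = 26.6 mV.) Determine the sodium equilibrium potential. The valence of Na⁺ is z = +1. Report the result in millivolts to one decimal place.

39.1 mV

E = (26.6/z) · ln([Na⁺]_out/[Na⁺]_in) with z = +1.
= (26.6/1) · ln(115/26.4) = 26.60 · ln(4.356)
= 26.60 · (1.4716) = 39.14 mV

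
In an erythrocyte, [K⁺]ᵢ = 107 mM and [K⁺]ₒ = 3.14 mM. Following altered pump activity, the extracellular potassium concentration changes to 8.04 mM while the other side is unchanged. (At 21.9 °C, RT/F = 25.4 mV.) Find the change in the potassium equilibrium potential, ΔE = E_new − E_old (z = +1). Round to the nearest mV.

24 mV

E_old = (25.4/1)·ln(3.14/107) = -89.63 mV
E_new = (25.4/1)·ln(8.04/107) = -65.75 mV
ΔE = -65.75 − (-89.63) = 23.88 mV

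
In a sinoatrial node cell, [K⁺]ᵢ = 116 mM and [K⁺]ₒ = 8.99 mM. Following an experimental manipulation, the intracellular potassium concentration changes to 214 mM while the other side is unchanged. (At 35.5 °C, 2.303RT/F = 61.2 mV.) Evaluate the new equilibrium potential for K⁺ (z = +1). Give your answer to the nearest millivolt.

After the shift: [K⁺]_out = 8.99, [K⁺]_in = 214 mM.
E_new = (61.2/1)·log₁₀(8.99/214) = 61.20 · (-1.3767) = -84.25 mV

-84 mV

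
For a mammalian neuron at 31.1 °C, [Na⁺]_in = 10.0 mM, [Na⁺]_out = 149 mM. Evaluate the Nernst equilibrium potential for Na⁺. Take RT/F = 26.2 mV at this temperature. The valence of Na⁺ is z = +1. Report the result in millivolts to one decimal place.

70.8 mV

E = (26.2/z) · ln([Na⁺]_out/[Na⁺]_in) with z = +1.
= (26.2/1) · ln(149/10.0) = 26.20 · ln(14.9)
= 26.20 · (2.7014) = 70.78 mV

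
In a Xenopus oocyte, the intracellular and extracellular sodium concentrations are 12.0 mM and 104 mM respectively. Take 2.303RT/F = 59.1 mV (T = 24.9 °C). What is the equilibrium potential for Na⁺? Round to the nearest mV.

E = (59.1/z) · log₁₀([Na⁺]_out/[Na⁺]_in) with z = +1.
= (59.1/1) · log₁₀(104/12.0) = 59.10 · log₁₀(8.667)
= 59.10 · (0.9379) = 55.43 mV

55 mV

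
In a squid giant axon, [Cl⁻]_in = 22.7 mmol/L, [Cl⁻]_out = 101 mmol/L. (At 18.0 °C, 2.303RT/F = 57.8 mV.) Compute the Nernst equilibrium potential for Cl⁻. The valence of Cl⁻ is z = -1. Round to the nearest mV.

-37 mV

E = (57.8/z) · log₁₀([Cl⁻]_out/[Cl⁻]_in) with z = -1.
For an anion, dividing by z = -1 reverses the sign.
= (57.8/-1) · log₁₀(101/22.7) = -57.80 · log₁₀(4.449)
= -57.80 · (0.6483) = -37.47 mV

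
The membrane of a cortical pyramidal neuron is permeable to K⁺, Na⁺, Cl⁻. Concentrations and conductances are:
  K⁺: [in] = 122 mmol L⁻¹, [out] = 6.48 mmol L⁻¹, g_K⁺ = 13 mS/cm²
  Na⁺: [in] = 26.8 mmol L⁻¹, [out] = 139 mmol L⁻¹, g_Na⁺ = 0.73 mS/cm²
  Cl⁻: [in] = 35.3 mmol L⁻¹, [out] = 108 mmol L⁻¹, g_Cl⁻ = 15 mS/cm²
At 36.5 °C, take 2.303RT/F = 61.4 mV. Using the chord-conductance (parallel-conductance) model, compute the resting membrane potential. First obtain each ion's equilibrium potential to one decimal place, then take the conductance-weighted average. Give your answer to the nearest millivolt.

-50 mV

E_K⁺ = (61.4/1)·log₁₀(6.48/122) = -78.3 mV
E_Na⁺ = (61.4/1)·log₁₀(139/26.8) = 43.9 mV
E_Cl⁻ = (61.4/-1)·log₁₀(108/35.3) = -29.8 mV
Vm = (Σ gᵢEᵢ)/(Σ gᵢ) = (13·-78.3 + 0.73·43.9 + 15·-29.8) / (13 + 0.73 + 15)
= -1432.85 / 28.73 = -49.87 mV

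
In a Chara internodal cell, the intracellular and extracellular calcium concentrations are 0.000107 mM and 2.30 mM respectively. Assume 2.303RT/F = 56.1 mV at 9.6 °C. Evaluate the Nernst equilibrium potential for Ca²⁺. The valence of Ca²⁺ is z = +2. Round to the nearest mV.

122 mV

E = (56.1/z) · log₁₀([Ca²⁺]_out/[Ca²⁺]_in) with z = +2.
= (56.1/2) · log₁₀(2.30/0.000107) = 28.05 · log₁₀(2.15e+04)
= 28.05 · (4.3323) = 121.52 mV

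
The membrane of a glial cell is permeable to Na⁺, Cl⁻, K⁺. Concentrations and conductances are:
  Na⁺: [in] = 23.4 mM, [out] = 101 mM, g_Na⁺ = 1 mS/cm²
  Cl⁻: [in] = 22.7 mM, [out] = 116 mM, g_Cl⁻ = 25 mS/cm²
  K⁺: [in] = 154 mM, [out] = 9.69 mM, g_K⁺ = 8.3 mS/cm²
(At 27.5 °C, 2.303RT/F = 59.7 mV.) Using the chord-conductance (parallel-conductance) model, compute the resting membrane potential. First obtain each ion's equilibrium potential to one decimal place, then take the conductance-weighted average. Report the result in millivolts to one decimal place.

-47.1 mV

E_Na⁺ = (59.7/1)·log₁₀(101/23.4) = 37.9 mV
E_Cl⁻ = (59.7/-1)·log₁₀(116/22.7) = -42.3 mV
E_K⁺ = (59.7/1)·log₁₀(9.69/154) = -71.7 mV
Vm = (Σ gᵢEᵢ)/(Σ gᵢ) = (1·37.9 + 25·-42.3 + 8.3·-71.7) / (1 + 25 + 8.3)
= -1614.71 / 34.3 = -47.08 mV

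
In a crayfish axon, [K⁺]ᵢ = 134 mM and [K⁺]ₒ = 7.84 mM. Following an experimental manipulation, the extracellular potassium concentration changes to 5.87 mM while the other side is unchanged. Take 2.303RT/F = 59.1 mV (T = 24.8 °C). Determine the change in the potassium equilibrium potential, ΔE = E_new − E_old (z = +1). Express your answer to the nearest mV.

-7 mV

E_old = (59.1/1)·log₁₀(7.84/134) = -72.86 mV
E_new = (59.1/1)·log₁₀(5.87/134) = -80.29 mV
ΔE = -80.29 − (-72.86) = -7.43 mV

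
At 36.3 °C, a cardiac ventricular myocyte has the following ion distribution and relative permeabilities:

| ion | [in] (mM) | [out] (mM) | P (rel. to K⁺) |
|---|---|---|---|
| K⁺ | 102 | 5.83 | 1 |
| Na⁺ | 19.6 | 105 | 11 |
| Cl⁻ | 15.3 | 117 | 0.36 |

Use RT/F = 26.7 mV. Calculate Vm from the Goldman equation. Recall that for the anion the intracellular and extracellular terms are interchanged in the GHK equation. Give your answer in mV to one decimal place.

Vm = 26.7 · ln[(Σ P·[cation]ₒ + Σ P·[anion]ᵢ) / (Σ P·[cation]ᵢ + Σ P·[anion]ₒ)]
Numerator = 1×5.83 + 11×105 + 0.36×15.3 = 1166
Denominator = 1×102 + 11×19.6 + 0.36×117 = 359.7
Vm = 26.7 · ln(3.2423) = 26.7 × (1.1763) = 31.41 mV

31.4 mV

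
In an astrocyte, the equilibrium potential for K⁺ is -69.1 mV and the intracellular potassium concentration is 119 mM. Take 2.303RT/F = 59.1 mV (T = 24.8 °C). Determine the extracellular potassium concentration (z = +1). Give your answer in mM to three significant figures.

Nernst: E = (59.1/1) · log₁₀([out]/[in]), so log₁₀([out]/[in]) = -69.1 × 1 / 59.1 = -1.1692.
[out]/[in] = 10^(-1.1692) = 0.06773.
[out] = 0.06773 × 119 = 8.06 mM.

8.06 mM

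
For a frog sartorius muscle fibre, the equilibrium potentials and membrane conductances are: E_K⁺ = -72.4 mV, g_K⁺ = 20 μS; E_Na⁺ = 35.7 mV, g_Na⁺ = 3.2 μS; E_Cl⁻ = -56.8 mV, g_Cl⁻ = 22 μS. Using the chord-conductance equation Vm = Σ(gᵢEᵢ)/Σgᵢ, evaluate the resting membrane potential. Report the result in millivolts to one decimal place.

Σ gᵢEᵢ = 20·(-72.4) + 3.2·(35.7) + 22·(-56.8) = -2583.36
Σ gᵢ = 20 + 3.2 + 22 = 45.2
Vm = -2583.36 / 45.2 = -57.15 mV

-57.2 mV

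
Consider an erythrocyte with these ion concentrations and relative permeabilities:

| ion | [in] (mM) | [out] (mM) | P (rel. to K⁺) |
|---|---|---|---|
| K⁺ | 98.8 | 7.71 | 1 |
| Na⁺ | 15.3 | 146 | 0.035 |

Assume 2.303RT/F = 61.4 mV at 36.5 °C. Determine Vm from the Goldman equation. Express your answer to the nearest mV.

Vm = 61.4 · log₁₀[(Σ P·[cation]ₒ + Σ P·[anion]ᵢ) / (Σ P·[cation]ᵢ + Σ P·[anion]ₒ)]
Numerator = 1×7.71 + 0.035×146 = 12.82
Denominator = 1×98.8 + 0.035×15.3 = 99.34
Vm = 61.4 · log₁₀(0.12906) = 61.4 × (-0.8892) = -54.60 mV

-55 mV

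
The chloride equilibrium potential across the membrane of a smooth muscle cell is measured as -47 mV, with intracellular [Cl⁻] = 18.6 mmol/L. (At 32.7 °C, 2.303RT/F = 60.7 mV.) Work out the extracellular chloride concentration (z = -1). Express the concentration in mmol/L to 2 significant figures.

Nernst: E = (60.7/-1) · log₁₀([out]/[in]), so log₁₀([out]/[in]) = -47.0 × -1 / 60.7 = 0.7743.
[out]/[in] = 10^(0.7743) = 5.947.
[out] = 5.947 × 18.6 = 110.6 mmol/L.

110 mmol/L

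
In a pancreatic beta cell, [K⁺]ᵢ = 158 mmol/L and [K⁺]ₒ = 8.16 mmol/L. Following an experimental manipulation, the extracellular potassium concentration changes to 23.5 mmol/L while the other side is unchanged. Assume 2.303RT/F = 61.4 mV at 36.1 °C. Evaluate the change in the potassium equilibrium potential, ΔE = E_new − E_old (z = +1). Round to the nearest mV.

E_old = (61.4/1)·log₁₀(8.16/158) = -79.02 mV
E_new = (61.4/1)·log₁₀(23.5/158) = -50.81 mV
ΔE = -50.81 − (-79.02) = 28.21 mV

28 mV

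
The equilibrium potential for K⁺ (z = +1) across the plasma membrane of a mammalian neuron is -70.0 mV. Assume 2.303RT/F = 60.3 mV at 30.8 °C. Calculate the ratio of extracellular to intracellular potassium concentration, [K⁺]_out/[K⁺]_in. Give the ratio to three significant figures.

log₁₀([out]/[in]) = E·z/(60.3) = -70.0 × 1 / 60.3 = -1.1609
[out]/[in] = 10^(-1.1609) = 0.06905

0.0690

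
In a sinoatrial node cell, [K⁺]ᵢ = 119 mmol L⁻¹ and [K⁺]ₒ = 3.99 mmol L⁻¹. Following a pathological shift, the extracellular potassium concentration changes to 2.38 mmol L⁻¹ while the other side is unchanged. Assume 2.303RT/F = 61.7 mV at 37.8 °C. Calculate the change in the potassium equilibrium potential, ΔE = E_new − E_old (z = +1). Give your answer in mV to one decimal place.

E_old = (61.7/1)·log₁₀(3.99/119) = -90.98 mV
E_new = (61.7/1)·log₁₀(2.38/119) = -104.83 mV
ΔE = -104.83 − (-90.98) = -13.85 mV

-13.8 mV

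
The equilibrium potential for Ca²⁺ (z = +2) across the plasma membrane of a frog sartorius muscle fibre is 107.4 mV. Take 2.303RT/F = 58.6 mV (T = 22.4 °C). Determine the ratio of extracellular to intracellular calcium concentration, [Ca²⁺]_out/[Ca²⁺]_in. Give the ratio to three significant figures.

log₁₀([out]/[in]) = E·z/(58.6) = 107.4 × 2 / 58.6 = 3.6655
[out]/[in] = 10^(3.6655) = 4629

4630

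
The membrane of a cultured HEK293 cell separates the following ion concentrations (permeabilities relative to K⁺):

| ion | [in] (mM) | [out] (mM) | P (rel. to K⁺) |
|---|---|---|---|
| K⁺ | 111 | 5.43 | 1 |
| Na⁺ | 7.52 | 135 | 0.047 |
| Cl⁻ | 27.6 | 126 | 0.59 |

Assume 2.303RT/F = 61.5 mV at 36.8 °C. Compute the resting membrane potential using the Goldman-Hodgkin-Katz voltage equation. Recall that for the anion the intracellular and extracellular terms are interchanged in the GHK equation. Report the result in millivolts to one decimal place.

-50.5 mV

Vm = 61.5 · log₁₀[(Σ P·[cation]ₒ + Σ P·[anion]ᵢ) / (Σ P·[cation]ᵢ + Σ P·[anion]ₒ)]
Numerator = 1×5.43 + 0.047×135 + 0.59×27.6 = 28.06
Denominator = 1×111 + 0.047×7.52 + 0.59×126 = 185.7
Vm = 61.5 · log₁₀(0.1511) = 61.5 × (-0.8207) = -50.47 mV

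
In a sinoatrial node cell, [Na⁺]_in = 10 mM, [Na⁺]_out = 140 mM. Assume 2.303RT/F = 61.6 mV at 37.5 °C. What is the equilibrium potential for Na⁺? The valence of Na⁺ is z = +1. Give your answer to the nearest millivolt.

E = (61.6/z) · log₁₀([Na⁺]_out/[Na⁺]_in) with z = +1.
= (61.6/1) · log₁₀(140/10) = 61.60 · log₁₀(14)
= 61.60 · (1.1461) = 70.60 mV

71 mV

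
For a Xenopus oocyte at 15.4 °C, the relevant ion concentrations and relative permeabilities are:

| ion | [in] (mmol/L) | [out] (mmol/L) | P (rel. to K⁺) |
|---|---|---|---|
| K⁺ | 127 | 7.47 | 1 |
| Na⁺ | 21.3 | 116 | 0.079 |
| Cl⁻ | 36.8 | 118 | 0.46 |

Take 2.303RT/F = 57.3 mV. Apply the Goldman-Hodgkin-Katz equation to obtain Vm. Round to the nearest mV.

-42 mV

Vm = 57.3 · log₁₀[(Σ P·[cation]ₒ + Σ P·[anion]ᵢ) / (Σ P·[cation]ᵢ + Σ P·[anion]ₒ)]
Numerator = 1×7.47 + 0.079×116 + 0.46×36.8 = 33.56
Denominator = 1×127 + 0.079×21.3 + 0.46×118 = 183
Vm = 57.3 · log₁₀(0.18344) = 57.3 × (-0.7365) = -42.20 mV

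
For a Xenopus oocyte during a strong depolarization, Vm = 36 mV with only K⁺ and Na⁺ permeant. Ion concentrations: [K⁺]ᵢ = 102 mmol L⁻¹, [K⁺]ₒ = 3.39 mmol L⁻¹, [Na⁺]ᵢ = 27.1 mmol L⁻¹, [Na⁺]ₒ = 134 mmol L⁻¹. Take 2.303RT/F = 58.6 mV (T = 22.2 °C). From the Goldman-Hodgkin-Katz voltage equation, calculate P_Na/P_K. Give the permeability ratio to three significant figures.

Let α = P_Na/P_K. GHK: Vm = 58.6·log₁₀[(Kₒ + α·Naₒ)/(Kᵢ + α·Naᵢ)].
10^(Vm/58.6) = 10^(36.0/58.6) = 4.1147
So 4.1147·(Kᵢ + α·Naᵢ) = Kₒ + α·Naₒ → α = (4.1147·102.0 − 3.39) / (134.0 − 4.1147·27.1)
α = (419.7 − 3.39) / (134.0 − 111.5) = 416.3/22.49 = 18.51

18.5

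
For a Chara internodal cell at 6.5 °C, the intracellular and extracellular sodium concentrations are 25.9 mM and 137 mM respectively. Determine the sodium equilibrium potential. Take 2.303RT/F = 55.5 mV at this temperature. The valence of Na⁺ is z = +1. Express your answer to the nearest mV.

40 mV

E = (55.5/z) · log₁₀([Na⁺]_out/[Na⁺]_in) with z = +1.
= (55.5/1) · log₁₀(137/25.9) = 55.50 · log₁₀(5.29)
= 55.50 · (0.7234) = 40.15 mV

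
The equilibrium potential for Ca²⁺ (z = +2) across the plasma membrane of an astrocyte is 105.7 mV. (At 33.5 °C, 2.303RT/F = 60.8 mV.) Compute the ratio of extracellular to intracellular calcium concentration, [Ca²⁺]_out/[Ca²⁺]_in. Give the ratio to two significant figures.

log₁₀([out]/[in]) = E·z/(60.8) = 105.7 × 2 / 60.8 = 3.4770
[out]/[in] = 10^(3.4770) = 2999

3000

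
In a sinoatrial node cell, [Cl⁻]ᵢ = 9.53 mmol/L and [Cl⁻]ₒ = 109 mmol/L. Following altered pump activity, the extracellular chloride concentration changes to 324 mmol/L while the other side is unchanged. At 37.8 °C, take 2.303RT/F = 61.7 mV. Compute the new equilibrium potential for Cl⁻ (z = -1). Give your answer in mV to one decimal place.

-94.5 mV

After the shift: [Cl⁻]_out = 324, [Cl⁻]_in = 9.53 mmol/L.
E_new = (61.7/-1)·log₁₀(324/9.53) = -61.70 · (1.5315) = -94.49 mV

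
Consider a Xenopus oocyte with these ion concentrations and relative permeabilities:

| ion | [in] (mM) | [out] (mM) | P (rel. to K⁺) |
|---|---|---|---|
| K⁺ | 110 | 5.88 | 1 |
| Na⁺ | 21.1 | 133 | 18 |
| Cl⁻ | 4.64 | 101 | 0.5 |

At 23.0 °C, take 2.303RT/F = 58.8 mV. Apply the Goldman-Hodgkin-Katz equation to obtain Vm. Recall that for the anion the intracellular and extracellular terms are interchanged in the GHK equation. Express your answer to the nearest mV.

38 mV

Vm = 58.8 · log₁₀[(Σ P·[cation]ₒ + Σ P·[anion]ᵢ) / (Σ P·[cation]ᵢ + Σ P·[anion]ₒ)]
Numerator = 1×5.88 + 18×133 + 0.5×4.64 = 2402
Denominator = 1×110 + 18×21.1 + 0.5×101 = 540.3
Vm = 58.8 · log₁₀(4.446) = 58.8 × (0.6480) = 38.10 mV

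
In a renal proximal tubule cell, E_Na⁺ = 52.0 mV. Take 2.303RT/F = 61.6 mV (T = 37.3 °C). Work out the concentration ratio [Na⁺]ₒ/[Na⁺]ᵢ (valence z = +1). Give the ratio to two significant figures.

7.0

log₁₀([out]/[in]) = E·z/(61.6) = 52.0 × 1 / 61.6 = 0.8442
[out]/[in] = 10^(0.8442) = 6.985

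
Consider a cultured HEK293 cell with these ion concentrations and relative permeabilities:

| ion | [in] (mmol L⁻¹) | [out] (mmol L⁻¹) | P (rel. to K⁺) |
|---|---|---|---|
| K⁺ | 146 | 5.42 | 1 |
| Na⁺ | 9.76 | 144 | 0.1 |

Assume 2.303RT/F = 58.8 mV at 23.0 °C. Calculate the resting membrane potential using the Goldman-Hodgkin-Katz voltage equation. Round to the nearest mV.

-51 mV

Vm = 58.8 · log₁₀[(Σ P·[cation]ₒ + Σ P·[anion]ᵢ) / (Σ P·[cation]ᵢ + Σ P·[anion]ₒ)]
Numerator = 1×5.42 + 0.1×144 = 19.82
Denominator = 1×146 + 0.1×9.76 = 147
Vm = 58.8 · log₁₀(0.13485) = 58.8 × (-0.8701) = -51.16 mV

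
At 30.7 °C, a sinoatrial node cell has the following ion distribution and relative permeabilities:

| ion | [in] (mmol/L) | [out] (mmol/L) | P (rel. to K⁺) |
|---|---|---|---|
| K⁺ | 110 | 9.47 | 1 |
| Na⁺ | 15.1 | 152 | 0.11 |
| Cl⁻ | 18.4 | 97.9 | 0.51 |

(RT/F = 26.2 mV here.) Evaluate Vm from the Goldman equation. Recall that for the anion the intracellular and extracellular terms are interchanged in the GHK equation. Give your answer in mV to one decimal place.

-39.7 mV

Vm = 26.2 · ln[(Σ P·[cation]ₒ + Σ P·[anion]ᵢ) / (Σ P·[cation]ᵢ + Σ P·[anion]ₒ)]
Numerator = 1×9.47 + 0.11×152 + 0.51×18.4 = 35.57
Denominator = 1×110 + 0.11×15.1 + 0.51×97.9 = 161.6
Vm = 26.2 · ln(0.22015) = 26.2 × (-1.5134) = -39.65 mV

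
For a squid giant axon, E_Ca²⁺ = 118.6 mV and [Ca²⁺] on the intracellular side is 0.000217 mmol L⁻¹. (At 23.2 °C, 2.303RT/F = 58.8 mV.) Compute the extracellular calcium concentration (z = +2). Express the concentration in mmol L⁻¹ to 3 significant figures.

2.35 mmol L⁻¹

Nernst: E = (58.8/2) · log₁₀([out]/[in]), so log₁₀([out]/[in]) = 118.6 × 2 / 58.8 = 4.0340.
[out]/[in] = 10^(4.0340) = 1.081e+04.
[out] = 1.081e+04 × 0.000217 = 2.347 mmol L⁻¹.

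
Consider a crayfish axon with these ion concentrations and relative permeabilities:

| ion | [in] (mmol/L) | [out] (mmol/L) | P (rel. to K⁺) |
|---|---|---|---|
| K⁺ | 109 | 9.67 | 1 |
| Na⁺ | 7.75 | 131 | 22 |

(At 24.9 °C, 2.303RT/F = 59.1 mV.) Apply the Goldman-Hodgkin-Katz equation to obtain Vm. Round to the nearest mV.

60 mV

Vm = 59.1 · log₁₀[(Σ P·[cation]ₒ + Σ P·[anion]ᵢ) / (Σ P·[cation]ᵢ + Σ P·[anion]ₒ)]
Numerator = 1×9.67 + 22×131 = 2892
Denominator = 1×109 + 22×7.75 = 279.5
Vm = 59.1 · log₁₀(10.346) = 59.1 × (1.0148) = 59.97 mV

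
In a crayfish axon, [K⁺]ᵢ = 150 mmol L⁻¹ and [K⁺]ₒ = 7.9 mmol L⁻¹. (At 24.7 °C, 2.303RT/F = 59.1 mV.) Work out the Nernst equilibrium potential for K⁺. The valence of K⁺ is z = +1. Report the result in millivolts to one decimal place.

E = (59.1/z) · log₁₀([K⁺]_out/[K⁺]_in) with z = +1.
= (59.1/1) · log₁₀(7.9/150) = 59.10 · log₁₀(0.05267)
= 59.10 · (-1.2785) = -75.56 mV

-75.6 mV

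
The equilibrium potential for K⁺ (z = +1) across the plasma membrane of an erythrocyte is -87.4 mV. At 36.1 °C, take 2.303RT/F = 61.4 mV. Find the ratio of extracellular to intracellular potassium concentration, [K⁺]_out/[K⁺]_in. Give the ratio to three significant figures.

0.0377

log₁₀([out]/[in]) = E·z/(61.4) = -87.4 × 1 / 61.4 = -1.4235
[out]/[in] = 10^(-1.4235) = 0.03772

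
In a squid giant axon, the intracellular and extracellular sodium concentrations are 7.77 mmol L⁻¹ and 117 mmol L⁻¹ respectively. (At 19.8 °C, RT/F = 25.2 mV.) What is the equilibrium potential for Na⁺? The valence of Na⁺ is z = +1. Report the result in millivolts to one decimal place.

68.3 mV

E = (25.2/z) · ln([Na⁺]_out/[Na⁺]_in) with z = +1.
= (25.2/1) · ln(117/7.77) = 25.20 · ln(15.06)
= 25.20 · (2.7119) = 68.34 mV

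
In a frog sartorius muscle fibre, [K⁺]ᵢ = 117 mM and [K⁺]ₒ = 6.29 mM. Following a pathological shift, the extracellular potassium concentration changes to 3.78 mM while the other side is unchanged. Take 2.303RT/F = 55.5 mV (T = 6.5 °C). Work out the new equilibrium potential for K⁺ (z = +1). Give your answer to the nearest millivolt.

After the shift: [K⁺]_out = 3.78, [K⁺]_in = 117 mM.
E_new = (55.5/1)·log₁₀(3.78/117) = 55.50 · (-1.4907) = -82.73 mV

-83 mV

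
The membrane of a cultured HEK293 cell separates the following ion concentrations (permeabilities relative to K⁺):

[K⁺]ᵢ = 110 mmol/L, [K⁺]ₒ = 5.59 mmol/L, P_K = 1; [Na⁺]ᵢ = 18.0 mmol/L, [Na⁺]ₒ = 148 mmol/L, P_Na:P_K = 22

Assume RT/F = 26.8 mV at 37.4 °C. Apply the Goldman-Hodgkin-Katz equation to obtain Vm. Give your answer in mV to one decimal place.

Vm = 26.8 · ln[(Σ P·[cation]ₒ + Σ P·[anion]ᵢ) / (Σ P·[cation]ᵢ + Σ P·[anion]ₒ)]
Numerator = 1×5.59 + 22×148 = 3262
Denominator = 1×110 + 22×18.0 = 506
Vm = 26.8 · ln(6.4458) = 26.8 × (1.8634) = 49.94 mV

49.9 mV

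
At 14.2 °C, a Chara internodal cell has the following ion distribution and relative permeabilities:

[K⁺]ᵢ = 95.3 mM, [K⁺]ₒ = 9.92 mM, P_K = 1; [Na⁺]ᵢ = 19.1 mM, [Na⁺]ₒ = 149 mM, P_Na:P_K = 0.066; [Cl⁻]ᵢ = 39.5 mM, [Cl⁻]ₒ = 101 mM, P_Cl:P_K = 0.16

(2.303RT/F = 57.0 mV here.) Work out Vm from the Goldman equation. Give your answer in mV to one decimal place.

Vm = 57.0 · log₁₀[(Σ P·[cation]ₒ + Σ P·[anion]ᵢ) / (Σ P·[cation]ᵢ + Σ P·[anion]ₒ)]
Numerator = 1×9.92 + 0.066×149 + 0.16×39.5 = 26.07
Denominator = 1×95.3 + 0.066×19.1 + 0.16×101 = 112.7
Vm = 57.0 · log₁₀(0.23132) = 57.0 × (-0.6358) = -36.24 mV

-36.2 mV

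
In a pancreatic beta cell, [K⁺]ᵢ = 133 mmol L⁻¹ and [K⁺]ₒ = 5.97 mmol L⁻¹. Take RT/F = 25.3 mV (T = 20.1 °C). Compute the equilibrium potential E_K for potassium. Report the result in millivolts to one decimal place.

E = (25.3/z) · ln([K⁺]_out/[K⁺]_in) with z = +1.
= (25.3/1) · ln(5.97/133) = 25.30 · ln(0.04489)
= 25.30 · (-3.1036) = -78.52 mV

-78.5 mV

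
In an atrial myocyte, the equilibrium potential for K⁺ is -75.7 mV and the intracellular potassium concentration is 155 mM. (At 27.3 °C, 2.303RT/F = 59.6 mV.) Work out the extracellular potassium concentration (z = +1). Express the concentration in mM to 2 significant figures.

Nernst: E = (59.6/1) · log₁₀([out]/[in]), so log₁₀([out]/[in]) = -75.7 × 1 / 59.6 = -1.2701.
[out]/[in] = 10^(-1.2701) = 0.05369.
[out] = 0.05369 × 155 = 8.321 mM.

8.3 mM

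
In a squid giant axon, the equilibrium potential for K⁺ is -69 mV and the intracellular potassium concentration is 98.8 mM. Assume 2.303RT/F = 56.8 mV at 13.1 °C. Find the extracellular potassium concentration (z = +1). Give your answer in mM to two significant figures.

Nernst: E = (56.8/1) · log₁₀([out]/[in]), so log₁₀([out]/[in]) = -69.0 × 1 / 56.8 = -1.2148.
[out]/[in] = 10^(-1.2148) = 0.06098.
[out] = 0.06098 × 98.8 = 6.025 mM.

6.0 mM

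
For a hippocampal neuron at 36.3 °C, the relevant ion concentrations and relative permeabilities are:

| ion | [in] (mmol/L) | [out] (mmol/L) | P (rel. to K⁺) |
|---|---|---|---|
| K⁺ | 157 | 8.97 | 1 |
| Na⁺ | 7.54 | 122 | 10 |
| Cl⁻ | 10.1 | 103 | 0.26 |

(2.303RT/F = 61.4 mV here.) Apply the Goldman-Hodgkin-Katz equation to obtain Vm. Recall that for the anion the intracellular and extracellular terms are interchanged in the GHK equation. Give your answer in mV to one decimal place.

41.6 mV

Vm = 61.4 · log₁₀[(Σ P·[cation]ₒ + Σ P·[anion]ᵢ) / (Σ P·[cation]ᵢ + Σ P·[anion]ₒ)]
Numerator = 1×8.97 + 10×122 + 0.26×10.1 = 1232
Denominator = 1×157 + 10×7.54 + 0.26×103 = 259.2
Vm = 61.4 · log₁₀(4.7519) = 61.4 × (0.6769) = 41.56 mV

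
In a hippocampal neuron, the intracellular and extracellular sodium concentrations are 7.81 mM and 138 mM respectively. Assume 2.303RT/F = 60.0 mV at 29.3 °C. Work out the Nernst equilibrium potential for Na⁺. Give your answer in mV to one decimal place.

E = (60.0/z) · log₁₀([Na⁺]_out/[Na⁺]_in) with z = +1.
= (60.0/1) · log₁₀(138/7.81) = 60.00 · log₁₀(17.67)
= 60.00 · (1.2472) = 74.83 mV

74.8 mV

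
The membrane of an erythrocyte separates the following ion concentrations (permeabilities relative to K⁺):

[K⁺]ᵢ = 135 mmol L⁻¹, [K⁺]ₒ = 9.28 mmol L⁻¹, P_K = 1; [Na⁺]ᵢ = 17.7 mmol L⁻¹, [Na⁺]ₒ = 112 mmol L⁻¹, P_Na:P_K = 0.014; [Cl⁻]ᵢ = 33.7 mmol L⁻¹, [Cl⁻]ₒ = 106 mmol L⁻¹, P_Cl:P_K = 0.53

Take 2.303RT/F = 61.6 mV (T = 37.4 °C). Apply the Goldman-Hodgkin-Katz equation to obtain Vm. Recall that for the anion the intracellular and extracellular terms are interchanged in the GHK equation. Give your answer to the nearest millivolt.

Vm = 61.6 · log₁₀[(Σ P·[cation]ₒ + Σ P·[anion]ᵢ) / (Σ P·[cation]ᵢ + Σ P·[anion]ₒ)]
Numerator = 1×9.28 + 0.014×112 + 0.53×33.7 = 28.71
Denominator = 1×135 + 0.014×17.7 + 0.53×106 = 191.4
Vm = 61.6 · log₁₀(0.14997) = 61.6 × (-0.8240) = -50.76 mV

-51 mV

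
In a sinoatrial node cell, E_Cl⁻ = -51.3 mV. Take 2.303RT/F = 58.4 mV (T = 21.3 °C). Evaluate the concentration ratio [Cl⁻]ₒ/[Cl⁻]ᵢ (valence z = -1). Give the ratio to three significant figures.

7.56

log₁₀([out]/[in]) = E·z/(58.4) = -51.3 × -1 / 58.4 = 0.8784
[out]/[in] = 10^(0.8784) = 7.558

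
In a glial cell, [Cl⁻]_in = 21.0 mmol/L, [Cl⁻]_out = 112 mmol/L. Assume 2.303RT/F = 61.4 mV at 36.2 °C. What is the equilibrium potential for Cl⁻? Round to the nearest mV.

E = (61.4/z) · log₁₀([Cl⁻]_out/[Cl⁻]_in) with z = -1.
For an anion, dividing by z = -1 reverses the sign.
= (61.4/-1) · log₁₀(112/21.0) = -61.40 · log₁₀(5.333)
= -61.40 · (0.7270) = -44.64 mV

-45 mV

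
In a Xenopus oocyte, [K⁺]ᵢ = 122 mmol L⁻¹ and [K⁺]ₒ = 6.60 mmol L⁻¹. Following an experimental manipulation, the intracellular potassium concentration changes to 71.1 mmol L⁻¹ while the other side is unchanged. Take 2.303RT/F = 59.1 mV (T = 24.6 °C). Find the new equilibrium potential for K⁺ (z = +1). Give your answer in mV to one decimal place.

After the shift: [K⁺]_out = 6.60, [K⁺]_in = 71.1 mmol L⁻¹.
E_new = (59.1/1)·log₁₀(6.60/71.1) = 59.10 · (-1.0323) = -61.01 mV

-61.0 mV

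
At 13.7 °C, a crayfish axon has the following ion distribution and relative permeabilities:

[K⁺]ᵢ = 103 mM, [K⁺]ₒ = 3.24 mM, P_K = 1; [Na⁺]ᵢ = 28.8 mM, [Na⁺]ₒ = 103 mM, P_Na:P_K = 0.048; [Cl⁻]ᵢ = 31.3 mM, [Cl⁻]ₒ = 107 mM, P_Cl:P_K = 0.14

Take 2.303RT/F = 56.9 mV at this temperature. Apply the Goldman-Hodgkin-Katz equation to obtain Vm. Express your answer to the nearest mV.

Vm = 56.9 · log₁₀[(Σ P·[cation]ₒ + Σ P·[anion]ᵢ) / (Σ P·[cation]ᵢ + Σ P·[anion]ₒ)]
Numerator = 1×3.24 + 0.048×103 + 0.14×31.3 = 12.57
Denominator = 1×103 + 0.048×28.8 + 0.14×107 = 119.4
Vm = 56.9 · log₁₀(0.10528) = 56.9 × (-0.9777) = -55.63 mV

-56 mV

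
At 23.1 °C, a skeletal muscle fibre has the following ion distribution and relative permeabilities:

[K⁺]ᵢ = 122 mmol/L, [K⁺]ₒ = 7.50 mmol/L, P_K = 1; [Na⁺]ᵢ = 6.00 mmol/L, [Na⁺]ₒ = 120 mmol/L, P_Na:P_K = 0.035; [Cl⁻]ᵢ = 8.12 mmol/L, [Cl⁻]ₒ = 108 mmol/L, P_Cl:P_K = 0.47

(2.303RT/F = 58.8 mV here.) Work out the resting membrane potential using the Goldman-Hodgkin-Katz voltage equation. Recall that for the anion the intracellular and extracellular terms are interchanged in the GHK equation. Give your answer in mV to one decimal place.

Vm = 58.8 · log₁₀[(Σ P·[cation]ₒ + Σ P·[anion]ᵢ) / (Σ P·[cation]ᵢ + Σ P·[anion]ₒ)]
Numerator = 1×7.50 + 0.035×120 + 0.47×8.12 = 15.52
Denominator = 1×122 + 0.035×6.00 + 0.47×108 = 173
Vm = 58.8 · log₁₀(0.089706) = 58.8 × (-1.0472) = -61.57 mV

-61.6 mV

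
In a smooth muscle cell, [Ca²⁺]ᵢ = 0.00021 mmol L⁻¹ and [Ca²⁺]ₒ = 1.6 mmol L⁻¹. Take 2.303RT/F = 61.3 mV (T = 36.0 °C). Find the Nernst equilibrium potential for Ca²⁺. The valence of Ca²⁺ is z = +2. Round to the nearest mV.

E = (61.3/z) · log₁₀([Ca²⁺]_out/[Ca²⁺]_in) with z = +2.
= (61.3/2) · log₁₀(1.6/0.00021) = 30.65 · log₁₀(7619)
= 30.65 · (3.8819) = 118.98 mV

119 mV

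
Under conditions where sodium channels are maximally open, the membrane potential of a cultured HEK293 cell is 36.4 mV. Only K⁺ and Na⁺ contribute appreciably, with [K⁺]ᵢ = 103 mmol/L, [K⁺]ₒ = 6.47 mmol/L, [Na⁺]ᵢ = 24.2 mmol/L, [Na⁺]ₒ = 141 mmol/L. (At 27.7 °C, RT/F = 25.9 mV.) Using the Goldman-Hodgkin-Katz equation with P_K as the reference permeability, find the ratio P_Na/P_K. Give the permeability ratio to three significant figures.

Let α = P_Na/P_K. GHK: Vm = 25.9·ln[(Kₒ + α·Naₒ)/(Kᵢ + α·Naᵢ)].
e^(Vm/25.9) = e^(36.4/25.9) = 4.0772
So 4.0772·(Kᵢ + α·Naᵢ) = Kₒ + α·Naₒ → α = (4.0772·103.0 − 6.47) / (141.0 − 4.0772·24.2)
α = (419.9 − 6.47) / (141.0 − 98.67) = 413.5/42.33 = 9.767

9.77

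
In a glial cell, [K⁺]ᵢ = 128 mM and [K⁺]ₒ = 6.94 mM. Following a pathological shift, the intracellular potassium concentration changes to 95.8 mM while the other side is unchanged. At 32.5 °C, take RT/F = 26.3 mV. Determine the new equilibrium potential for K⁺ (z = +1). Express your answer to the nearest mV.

-69 mV

After the shift: [K⁺]_out = 6.94, [K⁺]_in = 95.8 mM.
E_new = (26.3/1)·ln(6.94/95.8) = 26.30 · (-2.6250) = -69.04 mV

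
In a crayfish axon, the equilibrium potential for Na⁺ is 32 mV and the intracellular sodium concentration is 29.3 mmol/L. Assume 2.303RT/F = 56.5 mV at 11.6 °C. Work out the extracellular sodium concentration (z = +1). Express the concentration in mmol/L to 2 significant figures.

110 mmol/L

Nernst: E = (56.5/1) · log₁₀([out]/[in]), so log₁₀([out]/[in]) = 32.0 × 1 / 56.5 = 0.5664.
[out]/[in] = 10^(0.5664) = 3.684.
[out] = 3.684 × 29.3 = 108 mmol/L.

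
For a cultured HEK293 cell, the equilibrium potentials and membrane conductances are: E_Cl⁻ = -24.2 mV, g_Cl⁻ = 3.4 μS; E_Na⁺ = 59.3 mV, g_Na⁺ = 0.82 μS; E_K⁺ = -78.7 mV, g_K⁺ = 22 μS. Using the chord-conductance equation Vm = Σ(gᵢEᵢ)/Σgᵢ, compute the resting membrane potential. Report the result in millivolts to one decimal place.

-67.3 mV

Σ gᵢEᵢ = 3.4·(-24.2) + 0.82·(59.3) + 22·(-78.7) = -1765.05
Σ gᵢ = 3.4 + 0.82 + 22 = 26.22
Vm = -1765.05 / 26.22 = -67.32 mV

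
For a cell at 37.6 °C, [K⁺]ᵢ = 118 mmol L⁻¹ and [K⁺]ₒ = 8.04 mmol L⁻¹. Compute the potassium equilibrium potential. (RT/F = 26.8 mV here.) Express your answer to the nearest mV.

E = (26.8/z) · ln([K⁺]_out/[K⁺]_in) with z = +1.
= (26.8/1) · ln(8.04/118) = 26.80 · ln(0.06814)
= 26.80 · (-2.6863) = -71.99 mV

-72 mV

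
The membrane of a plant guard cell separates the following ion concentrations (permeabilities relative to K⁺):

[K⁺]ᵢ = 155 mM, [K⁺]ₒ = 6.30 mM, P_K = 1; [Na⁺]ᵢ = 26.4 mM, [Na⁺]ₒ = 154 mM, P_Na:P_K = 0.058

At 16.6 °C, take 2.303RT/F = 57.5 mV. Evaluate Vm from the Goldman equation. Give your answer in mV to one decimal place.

Vm = 57.5 · log₁₀[(Σ P·[cation]ₒ + Σ P·[anion]ᵢ) / (Σ P·[cation]ᵢ + Σ P·[anion]ₒ)]
Numerator = 1×6.30 + 0.058×154 = 15.23
Denominator = 1×155 + 0.058×26.4 = 156.5
Vm = 57.5 · log₁₀(0.09731) = 57.5 × (-1.0118) = -58.18 mV

-58.2 mV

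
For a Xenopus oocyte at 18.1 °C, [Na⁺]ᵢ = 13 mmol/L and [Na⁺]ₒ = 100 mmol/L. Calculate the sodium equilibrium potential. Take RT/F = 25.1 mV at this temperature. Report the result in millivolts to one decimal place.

51.2 mV

E = (25.1/z) · ln([Na⁺]_out/[Na⁺]_in) with z = +1.
= (25.1/1) · ln(100/13) = 25.10 · ln(7.692)
= 25.10 · (2.0402) = 51.21 mV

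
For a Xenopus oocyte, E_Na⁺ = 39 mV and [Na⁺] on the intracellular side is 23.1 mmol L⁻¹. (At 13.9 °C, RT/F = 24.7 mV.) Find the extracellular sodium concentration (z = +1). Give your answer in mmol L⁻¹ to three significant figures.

112 mmol L⁻¹

Nernst: E = (24.7/1) · ln([out]/[in]), so ln([out]/[in]) = 39.0 × 1 / 24.7 = 1.5789.
[out]/[in] = e^(1.5789) = 4.85.
[out] = 4.85 × 23.1 = 112 mmol L⁻¹.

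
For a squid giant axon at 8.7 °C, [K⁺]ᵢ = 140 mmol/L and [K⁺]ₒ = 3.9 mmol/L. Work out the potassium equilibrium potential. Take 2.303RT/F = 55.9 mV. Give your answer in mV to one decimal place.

E = (55.9/z) · log₁₀([K⁺]_out/[K⁺]_in) with z = +1.
= (55.9/1) · log₁₀(3.9/140) = 55.90 · log₁₀(0.02786)
= 55.90 · (-1.5551) = -86.93 mV

-86.9 mV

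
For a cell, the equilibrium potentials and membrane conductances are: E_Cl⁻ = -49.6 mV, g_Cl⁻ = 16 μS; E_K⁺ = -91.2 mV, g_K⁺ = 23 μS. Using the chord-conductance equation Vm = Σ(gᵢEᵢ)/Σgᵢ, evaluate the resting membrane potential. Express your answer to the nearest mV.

Σ gᵢEᵢ = 16·(-49.6) + 23·(-91.2) = -2891.20
Σ gᵢ = 16 + 23 = 39
Vm = -2891.20 / 39 = -74.13 mV

-74 mV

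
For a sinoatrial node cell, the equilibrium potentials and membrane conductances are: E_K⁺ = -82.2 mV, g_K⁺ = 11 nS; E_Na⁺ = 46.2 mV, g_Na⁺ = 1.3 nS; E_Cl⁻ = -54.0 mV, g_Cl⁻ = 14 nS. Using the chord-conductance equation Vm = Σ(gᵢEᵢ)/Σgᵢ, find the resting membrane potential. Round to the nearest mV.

-61 mV

Σ gᵢEᵢ = 11·(-82.2) + 1.3·(46.2) + 14·(-54.0) = -1600.14
Σ gᵢ = 11 + 1.3 + 14 = 26.3
Vm = -1600.14 / 26.3 = -60.84 mV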